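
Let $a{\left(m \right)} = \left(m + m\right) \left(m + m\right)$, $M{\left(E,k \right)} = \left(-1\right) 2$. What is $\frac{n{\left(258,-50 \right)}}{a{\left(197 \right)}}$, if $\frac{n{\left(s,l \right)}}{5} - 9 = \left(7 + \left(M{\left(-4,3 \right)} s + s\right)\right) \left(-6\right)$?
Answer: $\frac{7575}{155236} \approx 0.048797$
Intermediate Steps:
$M{\left(E,k \right)} = -2$
$a{\left(m \right)} = 4 m^{2}$ ($a{\left(m \right)} = 2 m 2 m = 4 m^{2}$)
$n{\left(s,l \right)} = -165 + 30 s$ ($n{\left(s,l \right)} = 45 + 5 \left(7 + \left(- 2 s + s\right)\right) \left(-6\right) = 45 + 5 \left(7 - s\right) \left(-6\right) = 45 + 5 \left(-42 + 6 s\right) = 45 + \left(-210 + 30 s\right) = -165 + 30 s$)
$\frac{n{\left(258,-50 \right)}}{a{\left(197 \right)}} = \frac{-165 + 30 \cdot 258}{4 \cdot 197^{2}} = \frac{-165 + 7740}{4 \cdot 38809} = \frac{7575}{155236}$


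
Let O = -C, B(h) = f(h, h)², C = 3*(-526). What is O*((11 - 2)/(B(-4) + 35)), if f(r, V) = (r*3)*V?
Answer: 14202/2339 ≈ 6.0718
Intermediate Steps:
f(r, V) = 3*V*r (f(r, V) = (3*r)*V = 3*V*r)
C = -1578
B(h) = 9*h⁴ (B(h) = (3*h*h)² = (3*h²)² = 9*h⁴)
O = 1578 (O = -1*(-1578) = 1578)
O*((11 - 2)/(B(-4) + 35)) = 1578*((11 - 2)/(9*(-4)⁴ + 35)) = 1578*(9/(9*256 + 35)) = 1578*(9/(2304 + 35)) = 1578*(9/2339) = 14202/2339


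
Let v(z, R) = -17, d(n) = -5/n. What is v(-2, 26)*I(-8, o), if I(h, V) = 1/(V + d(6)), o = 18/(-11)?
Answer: 1122/163 ≈ 6.8834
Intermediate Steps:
o = -18/11 (o = 18*(-1/11) = -18/11 ≈ -1.6364)
I(h, V) = 1/(-5/6 + V) (I(h, V) = 1/(V - 5/6) = 1/(-5/6 + V))
v(-2, 26)*I(-8, o) = -102/(-5 + 6*(-18/11)) = -102/(-5 - 108/11) = -102/(-163/11) = -102*(-11)/163 = -17*(-66/163) = 1122/163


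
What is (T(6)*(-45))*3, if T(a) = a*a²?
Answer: -29160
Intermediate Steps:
T(a) = a³
(T(6)*(-45))*3 = (6³*(-45))*3 = (216*(-45))*3 = -9720*3 = -29160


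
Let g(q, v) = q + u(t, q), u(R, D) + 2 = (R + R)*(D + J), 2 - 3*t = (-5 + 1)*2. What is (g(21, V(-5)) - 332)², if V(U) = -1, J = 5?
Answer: 175561/9 ≈ 19507.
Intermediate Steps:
t = 10/3 (t = ⅔ - (-5 + 1)*2/3 = ⅔ - (-4)*2/3 = ⅔ - ⅓*(-8) = ⅔ + 8/3 = 10/3 ≈ 3.3333)
u(R, D) = -2 + 2*R*(5 + D) (u(R, D) = -2 + (R + R)*(D + 5) = -2 + (2*R)*(5 + D) = -2 + 2*R*(5 + D))
g(q, v) = 94/3 + 23*q/3 (g(q, v) = q + (-2 + 10*(10/3) + 2*q*(10/3)) = q + (-2 + 100/3 + 20*q/3) = q + (94/3 + 20*q/3) = 94/3 + 23*q/3)
(g(21, V(-5)) - 332)² = ((94/3 + (23/3)*21) - 332)² = ((94/3 + 161) - 332)² = (577/3 - 332)² = (-419/3)² = 175561/9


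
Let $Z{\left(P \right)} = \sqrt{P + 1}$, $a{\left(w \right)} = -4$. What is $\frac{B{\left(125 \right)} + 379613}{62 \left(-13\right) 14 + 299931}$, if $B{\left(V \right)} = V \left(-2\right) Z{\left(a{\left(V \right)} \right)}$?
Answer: $\frac{379613}{288647} - \frac{250 i \sqrt{3}}{288647} \approx 1.3151 - 0.0015001 i$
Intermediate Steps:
$Z{\left(P \right)} = \sqrt{1 + P}$
$B{\left(V \right)} = - 2 i V \sqrt{3}$ ($B{\left(V \right)} = V \left(-2\right) \sqrt{1 - 4} = - 2 V \sqrt{-3} = - 2 V i \sqrt{3} = - 2 i V \sqrt{3}$)
$\frac{B{\left(125 \right)} + 379613}{62 \left(-13\right) 14 + 299931} = \frac{\left(-2\right) i 125 \sqrt{3} + 379613}{62 \left(-13\right) 14 + 299931} = \frac{- 250 i \sqrt{3} + 379613}{\left(-806\right) 14 + 299931} = \frac{379613 - 250 i \sqrt{3}}{-11284 + 299931} = \frac{379613 - 250 i \sqrt{3}}{288647} = \left(379613 - 250 i \sqrt{3}\right) \frac{1}{288647} = \frac{379613}{288647} - \frac{250 i \sqrt{3}}{288647}$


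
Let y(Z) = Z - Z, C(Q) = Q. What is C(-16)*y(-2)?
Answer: 0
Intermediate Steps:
y(Z) = 0
C(-16)*y(-2) = -16*0 = 0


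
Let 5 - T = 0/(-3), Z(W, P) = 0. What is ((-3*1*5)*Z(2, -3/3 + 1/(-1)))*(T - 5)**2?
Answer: 0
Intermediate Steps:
T = 5 (T = 5 - 0/(-3) = 5 - 0*(-1)/3 = 5 - 1*0 = 5 + 0 = 5)
((-3*1*5)*Z(2, -3/3 + 1/(-1)))*(T - 5)**2 = ((-3*1*5)*0)*(5 - 5)**2 = (-3*5*0)*0**2 = -15*0*0 = 0*0 = 0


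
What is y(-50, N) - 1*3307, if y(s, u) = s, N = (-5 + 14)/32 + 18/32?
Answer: -3357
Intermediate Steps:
N = 27/32 (N = 9*(1/32) + 18*(1/32) = 9/32 + 9/16 = 27/32 ≈ 0.84375)
y(-50, N) - 1*3307 = -50 - 1*3307 = -50 - 3307 = -3357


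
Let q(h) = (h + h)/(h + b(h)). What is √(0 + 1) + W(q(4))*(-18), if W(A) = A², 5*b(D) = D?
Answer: -49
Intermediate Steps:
b(D) = D/5
q(h) = 5/3 (q(h) = (h + h)/(h + h/5) = (2*h)/((6*h/5)) = (2*h)*(5/(6*h)) = 5/3)
√(0 + 1) + W(q(4))*(-18) = √(0 + 1) + (5/3)²*(-18) = √1 + (25/9)*(-18) = 1 - 50 = -49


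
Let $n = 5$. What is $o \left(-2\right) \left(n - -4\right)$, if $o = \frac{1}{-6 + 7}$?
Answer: $-18$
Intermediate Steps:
$o = 1$ ($o = 1^{-1} = 1$)
$o \left(-2\right) \left(n - -4\right) = 1 \left(-2\right) \left(5 - -4\right) = - 2 \left(5 + 4\right) = \left(-2\right) 9 = -18$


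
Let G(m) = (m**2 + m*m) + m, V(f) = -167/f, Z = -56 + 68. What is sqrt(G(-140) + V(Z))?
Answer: sqrt(1405659)/6 ≈ 197.60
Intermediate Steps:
Z = 12
G(m) = m + 2*m**2 (G(m) = (m**2 + m**2) + m = 2*m**2 + m = m + 2*m**2)
sqrt(G(-140) + V(Z)) = sqrt(-140*(1 + 2*(-140)) - 167/12) = sqrt(-140*(1 - 280) - 167*1/12) = sqrt(-140*(-279) - 167/12) = sqrt(39060 - 167/12) = sqrt(468553/12) = sqrt(1405659)/6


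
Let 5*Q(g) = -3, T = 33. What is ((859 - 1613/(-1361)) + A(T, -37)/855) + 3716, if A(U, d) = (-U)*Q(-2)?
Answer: 2958404271/646475 ≈ 4576.2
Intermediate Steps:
Q(g) = -⅗ (Q(g) = (⅕)*(-3) = -⅗)
A(U, d) = 3*U/5 (A(U, d) = -U*(-⅗) = 3*U/5)
((859 - 1613/(-1361)) + A(T, -37)/855) + 3716 = ((859 - 1613/(-1361)) + ((⅗)*33)/855) + 3716 = ((859 - 1613*(-1/1361)) + (99/5)*(1/855)) + 3716 = ((859 + 1613/1361) + 11/475) + 3716 = (1170712/1361 + 11/475) + 3716 = 556103171/646475 + 3716 = 2958404271/646475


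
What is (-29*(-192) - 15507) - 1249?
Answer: -11188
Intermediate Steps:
(-29*(-192) - 15507) - 1249 = (5568 - 15507) - 1249 = -9939 - 1249 = -11188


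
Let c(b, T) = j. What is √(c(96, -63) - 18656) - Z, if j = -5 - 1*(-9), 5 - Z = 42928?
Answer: 42923 + 2*I*√4663 ≈ 42923.0 + 136.57*I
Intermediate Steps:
Z = -42923 (Z = 5 - 1*42928 = 5 - 42928 = -42923)
j = 4 (j = -5 + 9 = 4)
c(b, T) = 4
√(c(96, -63) - 18656) - Z = √(4 - 18656) - 1*(-42923) = √(-18652) + 42923 = 2*I*√4663 + 42923 = 42923 + 2*I*√4663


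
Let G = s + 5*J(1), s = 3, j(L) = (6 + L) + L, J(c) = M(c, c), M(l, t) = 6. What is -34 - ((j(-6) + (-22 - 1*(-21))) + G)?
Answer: -60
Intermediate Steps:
J(c) = 6
j(L) = 6 + 2*L
G = 33 (G = 3 + 5*6 = 3 + 30 = 33)
-34 - ((j(-6) + (-22 - 1*(-21))) + G) = -34 - (((6 + 2*(-6)) + (-22 - 1*(-21))) + 33) = -34 - (((6 - 12) + (-22 + 21)) + 33) = -34 - ((-6 - 1) + 33) = -34 - (-7 + 33) = -34 - 1*26 = -34 - 26 = -60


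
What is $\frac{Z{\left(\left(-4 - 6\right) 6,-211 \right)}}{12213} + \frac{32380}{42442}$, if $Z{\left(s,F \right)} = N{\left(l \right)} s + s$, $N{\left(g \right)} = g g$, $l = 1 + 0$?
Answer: $\frac{65060650}{86390691} \approx 0.7531$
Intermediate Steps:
$l = 1$
$N{\left(g \right)} = g^{2}$
$Z{\left(s,F \right)} = 2 s$ ($Z{\left(s,F \right)} = 1^{2} s + s = 1 s + s = s + s = 2 s$)
$\frac{Z{\left(\left(-4 - 6\right) 6,-211 \right)}}{12213} + \frac{32380}{42442} = \frac{2 \left(-4 - 6\right) 6}{12213} + \frac{32380}{42442} = 2 \left(\left(-10\right) 6\right) \frac{1}{12213} + 32380 \cdot \frac{1}{42442} = 2 \left(-60\right) \frac{1}{12213} + \frac{16190}{21221} = \left(-120\right) \frac{1}{12213} + \frac{16190}{21221} = - \frac{40}{4071} + \frac{16190}{21221} = \frac{65060650}{86390691}$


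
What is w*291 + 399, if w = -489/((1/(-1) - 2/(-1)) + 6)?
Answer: -139506/7 ≈ -19929.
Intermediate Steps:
w = -489/7 (w = -489/((1*(-1) - 2*(-1)) + 6) = -489/((-1 + 2) + 6) = -489/(1 + 6) = -489/(7*1) = -489/7 ≈ -69.857)
w*291 + 399 = -489/7*291 + 399 = -142299/7 + 399 = -139506/7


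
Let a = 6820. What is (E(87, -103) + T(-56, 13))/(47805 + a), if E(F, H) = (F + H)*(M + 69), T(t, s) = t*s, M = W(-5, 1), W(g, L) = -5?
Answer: -1752/54625 ≈ -0.032073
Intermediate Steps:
M = -5
T(t, s) = s*t
E(F, H) = 64*F + 64*H (E(F, H) = (F + H)*(-5 + 69) = (F + H)*64 = 64*F + 64*H)
(E(87, -103) + T(-56, 13))/(47805 + a) = ((64*87 + 64*(-103)) + 13*(-56))/(47805 + 6820) = ((5568 - 6592) - 728)/54625 = (-1024 - 728)*(1/54625) = -1752*1/54625 = -1752/54625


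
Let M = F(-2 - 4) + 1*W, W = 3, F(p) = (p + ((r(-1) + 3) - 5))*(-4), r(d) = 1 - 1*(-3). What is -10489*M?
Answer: -199291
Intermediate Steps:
r(d) = 4 (r(d) = 1 + 3 = 4)
F(p) = -8 - 4*p (F(p) = (p + ((4 + 3) - 5))*(-4) = (p + (7 - 5))*(-4) = (p + 2)*(-4) = (2 + p)*(-4) = -8 - 4*p)
M = 19 (M = (-8 - 4*(-2 - 4)) + 1*3 = (-8 - 4*(-6)) + 3 = (-8 + 24) + 3 = 16 + 3 = 19)
-10489*M = -10489*19 = -199291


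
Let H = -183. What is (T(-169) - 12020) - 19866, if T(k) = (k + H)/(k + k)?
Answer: -5388558/169 ≈ -31885.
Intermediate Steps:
T(k) = (-183 + k)/(2*k) (T(k) = (k - 183)/(k + k) = (-183 + k)/((2*k)) = (-183 + k)*(1/(2*k)) = (-183 + k)/(2*k))
(T(-169) - 12020) - 19866 = ((½)*(-183 - 169)/(-169) - 12020) - 19866 = ((½)*(-1/169)*(-352) - 12020) - 19866 = (176/169 - 12020) - 19866 = -2031204/169 - 19866 = -5388558/169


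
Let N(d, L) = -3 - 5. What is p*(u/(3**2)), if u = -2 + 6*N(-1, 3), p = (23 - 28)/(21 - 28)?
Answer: -250/63 ≈ -3.9683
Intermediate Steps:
p = 5/7 (p = -5/(-7) = -5*(-1/7) = 5/7 ≈ 0.71429)
N(d, L) = -8
u = -50 (u = -2 + 6*(-8) = -2 - 48 = -50)
p*(u/(3**2)) = 5*(-50/(3**2))/7 = 5*(-50/9)/7 = 5*(-50*1/9)/7 = (5/7)*(-50/9) = -250/63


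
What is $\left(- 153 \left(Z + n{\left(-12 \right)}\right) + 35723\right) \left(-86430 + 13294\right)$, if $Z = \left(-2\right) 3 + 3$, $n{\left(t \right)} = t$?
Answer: $-2780484448$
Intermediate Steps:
$Z = -3$ ($Z = -6 + 3 = -3$)
$\left(- 153 \left(Z + n{\left(-12 \right)}\right) + 35723\right) \left(-86430 + 13294\right) = \left(- 153 \left(-3 - 12\right) + 35723\right) \left(-86430 + 13294\right) = \left(\left(-153\right) \left(-15\right) + 35723\right) \left(-73136\right) = \left(2295 + 35723\right) \left(-73136\right) = 38018 \left(-73136\right) = -2780484448$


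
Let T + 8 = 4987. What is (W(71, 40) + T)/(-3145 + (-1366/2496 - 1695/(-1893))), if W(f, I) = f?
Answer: -3976814400/2476375613 ≈ -1.6059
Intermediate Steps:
T = 4979 (T = -8 + 4987 = 4979)
(W(71, 40) + T)/(-3145 + (-1366/2496 - 1695/(-1893))) = (71 + 4979)/(-3145 + (-1366/2496 - 1695/(-1893))) = 5050/(-3145 + (-1366*1/2496 - 1695*(-1/1893))) = 5050/(-3145 + (-683/1248 + 565/631)) = 5050/(-3145 + 274147/787488) = 5050/(-2476375613/787488) = 5050*(-787488/2476375613) = -3976814400/2476375613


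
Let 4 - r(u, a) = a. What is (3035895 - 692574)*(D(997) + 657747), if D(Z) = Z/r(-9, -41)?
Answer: 7706821376828/5 ≈ 1.5414e+12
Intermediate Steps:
r(u, a) = 4 - a
D(Z) = Z/45 (D(Z) = Z/(4 - 1*(-41)) = Z/(4 + 41) = Z/45)
(3035895 - 692574)*(D(997) + 657747) = (3035895 - 692574)*((1/45)*997 + 657747) = 2343321*(997/45 + 657747) = 2343321*(29599612/45) = 7706821376828/5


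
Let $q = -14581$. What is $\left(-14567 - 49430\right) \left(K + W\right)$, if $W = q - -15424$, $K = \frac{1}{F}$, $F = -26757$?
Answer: $- \frac{1443525931550}{26757} \approx -5.3949 \cdot 10^{7}$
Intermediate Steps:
$K = - \frac{1}{26757}$ ($K = \frac{1}{-26757} = - \frac{1}{26757} \approx -3.7373 \cdot 10^{-5}$)
$W = 843$ ($W = -14581 - -15424 = -14581 + 15424 = 843$)
$\left(-14567 - 49430\right) \left(K + W\right) = \left(-14567 - 49430\right) \left(- \frac{1}{26757} + 843\right) = \left(-63997\right) \frac{22556150}{26757} = - \frac{1443525931550}{26757}$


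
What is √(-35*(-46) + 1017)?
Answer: √2627 ≈ 51.254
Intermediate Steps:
√(-35*(-46) + 1017) = √(1610 + 1017) = √2627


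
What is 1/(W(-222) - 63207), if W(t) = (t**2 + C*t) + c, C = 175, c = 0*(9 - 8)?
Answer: -1/52773 ≈ -1.8949e-5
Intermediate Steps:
c = 0 (c = 0*1 = 0)
W(t) = t**2 + 175*t (W(t) = (t**2 + 175*t) + 0 = t**2 + 175*t)
1/(W(-222) - 63207) = 1/(-222*(175 - 222) - 63207) = 1/(-222*(-47) - 63207) = 1/(10434 - 63207) = 1/(-52773) = -1/52773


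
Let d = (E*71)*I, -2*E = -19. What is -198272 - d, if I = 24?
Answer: -214460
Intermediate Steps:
E = 19/2 (E = -½*(-19) = 19/2 ≈ 9.5000)
d = 16188 (d = ((19/2)*71)*24 = (1349/2)*24 = 16188)
-198272 - d = -198272 - 1*16188 = -198272 - 16188 = -214460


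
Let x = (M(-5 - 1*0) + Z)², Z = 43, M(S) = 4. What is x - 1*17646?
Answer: -15437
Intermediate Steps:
x = 2209 (x = (4 + 43)² = 47² = 2209)
x - 1*17646 = 2209 - 1*17646 = 2209 - 17646 = -15437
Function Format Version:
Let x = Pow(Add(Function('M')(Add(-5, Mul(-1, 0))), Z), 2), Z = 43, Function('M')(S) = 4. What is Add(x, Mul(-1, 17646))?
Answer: -15437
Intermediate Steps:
x = 2209 (x = Pow(Add(4, 43), 2) = Pow(47, 2) = 2209)
Add(x, Mul(-1, 17646)) = Add(2209, Mul(-1, 17646)) = Add(2209, -17646) = -15437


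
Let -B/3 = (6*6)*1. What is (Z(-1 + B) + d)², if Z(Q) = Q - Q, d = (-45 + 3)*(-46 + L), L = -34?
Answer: 11289600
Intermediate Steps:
B = -108 (B = -3*6*6 = -108 ≈ -108.00)
d = 3360 (d = (-45 + 3)*(-46 - 34) = -42*(-80) = 3360)
Z(Q) = 0
(Z(-1 + B) + d)² = (0 + 3360)² = 3360² = 11289600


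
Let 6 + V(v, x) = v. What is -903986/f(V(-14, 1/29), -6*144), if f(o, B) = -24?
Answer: 451993/12 ≈ 37666.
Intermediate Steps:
V(v, x) = -6 + v
-903986/f(V(-14, 1/29), -6*144) = -903986/(-24) = -903986*(-1/24) = 451993/12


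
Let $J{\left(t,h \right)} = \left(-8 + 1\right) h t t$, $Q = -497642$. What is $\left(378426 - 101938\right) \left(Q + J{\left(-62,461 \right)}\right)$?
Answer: $-3567311768240$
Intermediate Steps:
$J{\left(t,h \right)} = - 7 h t^{2}$
$\left(378426 - 101938\right) \left(Q + J{\left(-62,461 \right)}\right) = \left(378426 - 101938\right) \left(-497642 - 3227 \left(-62\right)^{2}\right) = 276488 \left(-497642 - 3227 \cdot 3844\right) = 276488 \left(-497642 - 12404588\right) = 276488 \left(-12902230\right) = -3567311768240$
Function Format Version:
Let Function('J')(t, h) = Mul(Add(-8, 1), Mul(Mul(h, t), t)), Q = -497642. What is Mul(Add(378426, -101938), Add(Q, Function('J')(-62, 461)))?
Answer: -3567311768240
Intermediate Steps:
Function('J')(t, h) = Mul(-7, h, Pow(t, 2)) (Function('J')(t, h) = Mul(-7, Mul(h, Pow(t, 2))) = Mul(-7, h, Pow(t, 2)))
Mul(Add(378426, -101938), Add(Q, Function('J')(-62, 461))) = Mul(Add(378426, -101938), Add(-497642, Mul(-7, 461, Pow(-62, 2)))) = Mul(276488, Add(-497642, Mul(-7, 461, 3844))) = Mul(276488, Add(-497642, -12404588)) = Mul(276488, -12902230) = -3567311768240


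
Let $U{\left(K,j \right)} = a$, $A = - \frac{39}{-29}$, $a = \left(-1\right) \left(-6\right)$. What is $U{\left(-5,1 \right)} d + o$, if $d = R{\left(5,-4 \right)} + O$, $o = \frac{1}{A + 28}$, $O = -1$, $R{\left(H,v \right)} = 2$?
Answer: $\frac{5135}{851} \approx 6.0341$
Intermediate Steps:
$a = 6$
$A = \frac{39}{29}$ ($A = \left(-39\right) \left(- \frac{1}{29}\right) = \frac{39}{29} \approx 1.3448$)
$U{\left(K,j \right)} = 6$
$o = \frac{29}{851}$ ($o = \frac{1}{\frac{39}{29} + 28} = \frac{1}{\frac{851}{29}} = \frac{29}{851} \approx 0.034078$)
$d = 1$ ($d = 2 - 1 = 1$)
$U{\left(-5,1 \right)} d + o = 6 \cdot 1 + \frac{29}{851} = 6 + \frac{29}{851} = \frac{5135}{851}$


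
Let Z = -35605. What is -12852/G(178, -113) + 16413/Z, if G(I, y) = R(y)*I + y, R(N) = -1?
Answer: 150939759/3453685 ≈ 43.704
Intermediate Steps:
G(I, y) = y - I (G(I, y) = -I + y = y - I)
-12852/G(178, -113) + 16413/Z = -12852/(-113 - 1*178) + 16413/(-35605) = -12852/(-113 - 178) + 16413*(-1/35605) = -12852/(-291) - 16413/35605 = -12852*(-1/291) - 16413/35605 = 4284/97 - 16413/35605 = 150939759/3453685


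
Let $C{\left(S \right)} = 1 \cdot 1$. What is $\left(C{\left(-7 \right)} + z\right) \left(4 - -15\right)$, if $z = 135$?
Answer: $2584$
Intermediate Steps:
$C{\left(S \right)} = 1$
$\left(C{\left(-7 \right)} + z\right) \left(4 - -15\right) = \left(1 + 135\right) \left(4 - -15\right) = 136 \left(4 + 15\right) = 136 \cdot 19 = 2584$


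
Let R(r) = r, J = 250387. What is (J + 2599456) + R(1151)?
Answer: 2850994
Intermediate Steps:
(J + 2599456) + R(1151) = (250387 + 2599456) + 1151 = 2849843 + 1151 = 2850994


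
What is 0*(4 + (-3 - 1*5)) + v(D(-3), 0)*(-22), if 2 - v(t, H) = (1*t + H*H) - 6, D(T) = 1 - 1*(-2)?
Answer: -110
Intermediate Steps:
D(T) = 3 (D(T) = 1 + 2 = 3)
v(t, H) = 8 - t - H² (v(t, H) = 2 - ((1*t + H*H) - 6) = 2 - ((t + H²) - 6) = 2 - (-6 + t + H²) = 2 + (6 - t - H²) = 8 - t - H²)
0*(4 + (-3 - 1*5)) + v(D(-3), 0)*(-22) = 0*(4 + (-3 - 1*5)) + (8 - 1*3 - 1*0²)*(-22) = 0*(4 + (-3 - 5)) + (8 - 3 - 1*0)*(-22) = 0*(4 - 8) + (8 - 3 + 0)*(-22) = 0*(-4) + 5*(-22) = 0 - 110 = -110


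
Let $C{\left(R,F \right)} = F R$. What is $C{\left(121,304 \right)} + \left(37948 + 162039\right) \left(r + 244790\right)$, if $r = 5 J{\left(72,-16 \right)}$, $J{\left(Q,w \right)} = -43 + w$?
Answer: $48895858349$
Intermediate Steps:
$r = -295$ ($r = 5 \left(-43 - 16\right) = 5 \left(-59\right) = -295$)
$C{\left(121,304 \right)} + \left(37948 + 162039\right) \left(r + 244790\right) = 304 \cdot 121 + \left(37948 + 162039\right) \left(-295 + 244790\right) = 36784 + 199987 \cdot 244495 = 36784 + 48895821565 = 48895858349$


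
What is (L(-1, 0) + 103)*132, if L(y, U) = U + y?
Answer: 13464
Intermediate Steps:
(L(-1, 0) + 103)*132 = ((0 - 1) + 103)*132 = (-1 + 103)*132 = 102*132 = 13464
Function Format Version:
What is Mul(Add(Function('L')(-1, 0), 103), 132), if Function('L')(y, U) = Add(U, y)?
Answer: 13464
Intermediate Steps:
Mul(Add(Function('L')(-1, 0), 103), 132) = Mul(Add(Add(0, -1), 103), 132) = Mul(Add(-1, 103), 132) = Mul(102, 132) = 13464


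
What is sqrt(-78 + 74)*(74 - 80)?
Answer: -12*I ≈ -12.0*I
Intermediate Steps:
sqrt(-78 + 74)*(74 - 80) = sqrt(-4)*(-6) = (2*I)*(-6) = -12*I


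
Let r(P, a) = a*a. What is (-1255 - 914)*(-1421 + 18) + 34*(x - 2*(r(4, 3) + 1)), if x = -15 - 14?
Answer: 3041441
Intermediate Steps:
r(P, a) = a²
x = -29
(-1255 - 914)*(-1421 + 18) + 34*(x - 2*(r(4, 3) + 1)) = (-1255 - 914)*(-1421 + 18) + 34*(-29 - 2*(3² + 1)) = -2169*(-1403) + 34*(-29 - 2*(9 + 1)) = 3043107 + 34*(-29 - 2*10) = 3043107 + 34*(-29 - 20) = 3043107 + 34*(-49) = 3043107 - 1666 = 3041441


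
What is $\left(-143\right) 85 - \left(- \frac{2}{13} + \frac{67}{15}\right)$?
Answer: $- \frac{2371066}{195} \approx -12159.0$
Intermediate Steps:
$\left(-143\right) 85 - \left(- \frac{2}{13} + \frac{67}{15}\right) = -12155 - \frac{841}{195} = - \frac{2371066}{195}$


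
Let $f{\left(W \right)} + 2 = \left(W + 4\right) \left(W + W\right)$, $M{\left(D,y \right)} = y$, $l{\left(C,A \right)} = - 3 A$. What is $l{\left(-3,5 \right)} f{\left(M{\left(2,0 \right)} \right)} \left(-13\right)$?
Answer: $-390$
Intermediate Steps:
$f{\left(W \right)} = -2 + 2 W \left(4 + W\right)$ ($f{\left(W \right)} = -2 + \left(W + 4\right) \left(W + W\right) = -2 + \left(4 + W\right) 2 W = -2 + 2 W \left(4 + W\right)$)
$l{\left(-3,5 \right)} f{\left(M{\left(2,0 \right)} \right)} \left(-13\right) = \left(-3\right) 5 \left(-2 + 2 \cdot 0^{2} + 8 \cdot 0\right) \left(-13\right) = - 15 \left(-2 + 2 \cdot 0 + 0\right) \left(-13\right) = - 15 \left(-2 + 0 + 0\right) \left(-13\right) = \left(-15\right) \left(-2\right) \left(-13\right) = 30 \left(-13\right) = -390$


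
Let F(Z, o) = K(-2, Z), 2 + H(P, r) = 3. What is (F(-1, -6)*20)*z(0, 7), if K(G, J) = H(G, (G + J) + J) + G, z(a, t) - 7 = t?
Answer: -280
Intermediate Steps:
z(a, t) = 7 + t
H(P, r) = 1 (H(P, r) = -2 + 3 = 1)
K(G, J) = 1 + G
F(Z, o) = -1 (F(Z, o) = 1 - 2 = -1)
(F(-1, -6)*20)*z(0, 7) = (-1*20)*(7 + 7) = -20*14 = -280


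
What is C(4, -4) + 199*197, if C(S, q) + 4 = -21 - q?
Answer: 39182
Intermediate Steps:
C(S, q) = -25 - q (C(S, q) = -4 + (-21 - q) = -25 - q)
C(4, -4) + 199*197 = (-25 - 1*(-4)) + 199*197 = (-25 + 4) + 39203 = -21 + 39203 = 39182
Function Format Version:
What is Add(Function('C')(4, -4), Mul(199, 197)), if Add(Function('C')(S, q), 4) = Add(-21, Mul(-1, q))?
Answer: 39182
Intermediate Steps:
Function('C')(S, q) = Add(-25, Mul(-1, q)) (Function('C')(S, q) = Add(-4, Add(-21, Mul(-1, q))) = Add(-25, Mul(-1, q)))
Add(Function('C')(4, -4), Mul(199, 197)) = Add(Add(-25, Mul(-1, -4)), Mul(199, 197)) = Add(Add(-25, 4), 39203) = Add(-21, 39203) = 39182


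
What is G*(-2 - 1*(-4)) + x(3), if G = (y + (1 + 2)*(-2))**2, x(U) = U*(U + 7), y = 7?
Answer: 32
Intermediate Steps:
x(U) = U*(7 + U)
G = 1 (G = (7 + (1 + 2)*(-2))**2 = (7 + 3*(-2))**2 = (7 - 6)**2 = 1**2 = 1)
G*(-2 - 1*(-4)) + x(3) = 1*(-2 - 1*(-4)) + 3*(7 + 3) = 1*(-2 + 4) + 3*10 = 1*2 + 30 = 2 + 30 = 32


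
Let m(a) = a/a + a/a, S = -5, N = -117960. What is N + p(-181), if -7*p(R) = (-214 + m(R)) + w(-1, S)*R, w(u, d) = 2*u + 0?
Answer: -825870/7 ≈ -1.1798e+5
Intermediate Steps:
m(a) = 2 (m(a) = 1 + 1 = 2)
w(u, d) = 2*u
p(R) = 212/7 + 2*R/7 (p(R) = -((-214 + 2) + (2*(-1))*R)/7 = -(-212 - 2*R)/7 = 212/7 + 2*R/7)
N + p(-181) = -117960 + (212/7 + (2/7)*(-181)) = -117960 + (212/7 - 362/7) = -117960 - 150/7 = -825870/7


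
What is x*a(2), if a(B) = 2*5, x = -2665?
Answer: -26650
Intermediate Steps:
a(B) = 10
x*a(2) = -2665*10 = -26650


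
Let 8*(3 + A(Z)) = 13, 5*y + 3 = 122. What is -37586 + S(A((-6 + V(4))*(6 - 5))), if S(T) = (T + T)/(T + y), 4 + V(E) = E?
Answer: -33714752/897 ≈ -37586.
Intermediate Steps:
y = 119/5 (y = -3/5 + (1/5)*122 = -3/5 + 122/5 = 119/5 ≈ 23.800)
V(E) = -4 + E
A(Z) = -11/8 (A(Z) = -3 + (1/8)*13 = -3 + 13/8 = -11/8)
S(T) = 2*T/(119/5 + T) (S(T) = (T + T)/(T + 119/5) = (2*T)/(119/5 + T) = 2*T/(119/5 + T))
-37586 + S(A((-6 + V(4))*(6 - 5))) = -37586 + 10*(-11/8)/(119 + 5*(-11/8)) = -37586 + 10*(-11/8)/(119 - 55/8) = -37586 + 10*(-11/8)/(897/8) = -37586 + 10*(-11/8)*(8/897) = -37586 - 110/897 = -33714752/897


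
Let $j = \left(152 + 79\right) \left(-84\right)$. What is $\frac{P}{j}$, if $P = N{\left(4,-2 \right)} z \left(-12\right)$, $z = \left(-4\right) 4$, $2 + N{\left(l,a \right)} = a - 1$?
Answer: $\frac{80}{1617} \approx 0.049474$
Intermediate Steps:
$N{\left(l,a \right)} = -3 + a$ ($N{\left(l,a \right)} = -2 + \left(a - 1\right) = -2 + \left(-1 + a\right) = -3 + a$)
$j = -19404$ ($j = 231 \left(-84\right) = -19404$)
$z = -16$
$P = -960$ ($P = \left(-3 - 2\right) \left(-16\right) \left(-12\right) = \left(-5\right) \left(-16\right) \left(-12\right) = 80 \left(-12\right) = -960$)
$\frac{P}{j} = - \frac{960}{-19404} = \left(-960\right) \left(- \frac{1}{19404}\right) = \frac{80}{1617}$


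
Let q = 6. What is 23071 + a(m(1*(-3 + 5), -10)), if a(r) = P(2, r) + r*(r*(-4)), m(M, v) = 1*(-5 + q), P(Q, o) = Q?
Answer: 23069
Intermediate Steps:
m(M, v) = 1 (m(M, v) = 1*(-5 + 6) = 1*1 = 1)
a(r) = 2 - 4*r**2 (a(r) = 2 + r*(r*(-4)) = 2 + r*(-4*r) = 2 - 4*r**2)
23071 + a(m(1*(-3 + 5), -10)) = 23071 + (2 - 4*1**2) = 23071 + (2 - 4*1) = 23071 + (2 - 4) = 23071 - 2 = 23069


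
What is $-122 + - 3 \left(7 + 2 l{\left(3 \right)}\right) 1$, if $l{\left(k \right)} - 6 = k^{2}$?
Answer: $-233$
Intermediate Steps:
$l{\left(k \right)} = 6 + k^{2}$
$-122 + - 3 \left(7 + 2 l{\left(3 \right)}\right) 1 = -122 + - 3 \left(7 + 2 \left(6 + 3^{2}\right)\right) 1 = -122 + - 3 \left(7 + 2 \left(6 + 9\right)\right) 1 = -122 + - 3 \left(7 + 2 \cdot 15\right) 1 = -122 + - 3 \left(7 + 30\right) 1 = -122 + \left(-3\right) 37 \cdot 1 = -122 - 111 = -233$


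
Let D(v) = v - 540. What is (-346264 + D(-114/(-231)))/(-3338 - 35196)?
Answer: 13351935/1483559 ≈ 8.9999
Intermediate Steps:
D(v) = -540 + v
(-346264 + D(-114/(-231)))/(-3338 - 35196) = (-346264 + (-540 - 114/(-231)))/(-3338 - 35196) = (-346264 + (-540 - 114*(-1/231)))/(-38534) = (-346264 + (-540 + 38/77))*(-1/38534) = (-346264 - 41542/77)*(-1/38534) = -26703870/77*(-1/38534) = 13351935/1483559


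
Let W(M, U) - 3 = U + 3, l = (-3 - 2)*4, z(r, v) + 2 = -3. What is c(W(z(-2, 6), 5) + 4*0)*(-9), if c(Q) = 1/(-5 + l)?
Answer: 9/25 ≈ 0.36000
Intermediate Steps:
z(r, v) = -5 (z(r, v) = -2 - 3 = -5)
l = -20 (l = -5*4 = -20)
W(M, U) = 6 + U (W(M, U) = 3 + (U + 3) = 3 + (3 + U) = 6 + U)
c(Q) = -1/25 (c(Q) = 1/(-5 - 20) = 1/(-25) = -1/25)
c(W(z(-2, 6), 5) + 4*0)*(-9) = -1/25*(-9) = 9/25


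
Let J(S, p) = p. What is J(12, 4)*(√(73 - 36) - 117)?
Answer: -468 + 4*√37 ≈ -443.67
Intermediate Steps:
J(12, 4)*(√(73 - 36) - 117) = 4*(√(73 - 36) - 117) = 4*(√37 - 117) = 4*(-117 + √37) = -468 + 4*√37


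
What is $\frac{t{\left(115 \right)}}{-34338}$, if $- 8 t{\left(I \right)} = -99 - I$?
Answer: $- \frac{107}{137352} \approx -0.00077902$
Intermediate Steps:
$t{\left(I \right)} = \frac{99}{8} + \frac{I}{8}$ ($t{\left(I \right)} = - \frac{-99 - I}{8} = \frac{99}{8} + \frac{I}{8}$)
$\frac{t{\left(115 \right)}}{-34338} = \frac{\frac{99}{8} + \frac{1}{8} \cdot 115}{-34338} = \left(\frac{99}{8} + \frac{115}{8}\right) \left(- \frac{1}{34338}\right) = \frac{107}{4} \left(- \frac{1}{34338}\right) = - \frac{107}{137352}$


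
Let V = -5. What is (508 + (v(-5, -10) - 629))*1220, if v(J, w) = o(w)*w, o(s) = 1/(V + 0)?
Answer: -145180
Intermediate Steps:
o(s) = -⅕ (o(s) = 1/(-5 + 0) = 1/(-5) = -⅕)
v(J, w) = -w/5
(508 + (v(-5, -10) - 629))*1220 = (508 + (-⅕*(-10) - 629))*1220 = (508 + (2 - 629))*1220 = (508 - 627)*1220 = -119*1220 = -145180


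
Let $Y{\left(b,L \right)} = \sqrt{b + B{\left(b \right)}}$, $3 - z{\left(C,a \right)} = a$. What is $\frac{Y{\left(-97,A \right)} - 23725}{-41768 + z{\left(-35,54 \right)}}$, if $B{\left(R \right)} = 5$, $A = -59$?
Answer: $\frac{23725}{41819} - \frac{2 i \sqrt{23}}{41819} \approx 0.56733 - 0.00022936 i$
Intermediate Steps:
$z{\left(C,a \right)} = 3 - a$
$Y{\left(b,L \right)} = \sqrt{5 + b}$ ($Y{\left(b,L \right)} = \sqrt{b + 5} = \sqrt{5 + b}$)
$\frac{Y{\left(-97,A \right)} - 23725}{-41768 + z{\left(-35,54 \right)}} = \frac{\sqrt{5 - 97} - 23725}{-41768 + \left(3 - 54\right)} = \frac{\sqrt{-92} - 23725}{-41768 + \left(3 - 54\right)} = \frac{2 i \sqrt{23} - 23725}{-41768 - 51} = \frac{-23725 + 2 i \sqrt{23}}{-41819} = \left(-23725 + 2 i \sqrt{23}\right) \left(- \frac{1}{41819}\right) = \frac{23725}{41819} - \frac{2 i \sqrt{23}}{41819}$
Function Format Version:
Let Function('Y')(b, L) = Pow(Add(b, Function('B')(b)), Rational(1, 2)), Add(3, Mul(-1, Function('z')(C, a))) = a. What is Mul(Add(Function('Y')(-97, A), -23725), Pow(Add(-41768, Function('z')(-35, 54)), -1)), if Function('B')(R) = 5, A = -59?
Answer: Add(Rational(23725, 41819), Mul(Rational(-2, 41819), I, Pow(23, Rational(1, 2)))) ≈ Add(0.56733, Mul(-0.00022936, I))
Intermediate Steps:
Function('z')(C, a) = Add(3, Mul(-1, a))
Function('Y')(b, L) = Pow(Add(5, b), Rational(1, 2)) (Function('Y')(b, L) = Pow(Add(b, 5), Rational(1, 2)) = Pow(Add(5, b), Rational(1, 2)))
Mul(Add(Function('Y')(-97, A), -23725), Pow(Add(-41768, Function('z')(-35, 54)), -1)) = Mul(Add(Pow(Add(5, -97), Rational(1, 2)), -23725), Pow(Add(-41768, Add(3, Mul(-1, 54))), -1)) = Mul(Add(Pow(-92, Rational(1, 2)), -23725), Pow(Add(-41768, Add(3, -54)), -1)) = Mul(Add(Mul(2, I, Pow(23, Rational(1, 2))), -23725), Pow(Add(-41768, -51), -1)) = Mul(Add(-23725, Mul(2, I, Pow(23, Rational(1, 2)))), Pow(-41819, -1)) = Mul(Add(-23725, Mul(2, I, Pow(23, Rational(1, 2)))), Rational(-1, 41819)) = Add(Rational(23725, 41819), Mul(Rational(-2, 41819), I, Pow(23, Rational(1, 2))))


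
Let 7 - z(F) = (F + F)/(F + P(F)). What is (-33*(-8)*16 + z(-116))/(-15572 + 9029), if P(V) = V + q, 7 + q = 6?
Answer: -985591/1524519 ≈ -0.64649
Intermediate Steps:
q = -1 (q = -7 + 6 = -1)
P(V) = -1 + V (P(V) = V - 1 = -1 + V)
z(F) = 7 - 2*F/(-1 + 2*F) (z(F) = 7 - (F + F)/(F + (-1 + F)) = 7 - 2*F/(-1 + 2*F))
(-33*(-8)*16 + z(-116))/(-15572 + 9029) = (-33*(-8)*16 + (-7 + 12*(-116))/(-1 + 2*(-116)))/(-15572 + 9029) = (264*16 + (-7 - 1392)/(-1 - 232))/(-6543) = (4224 - 1399/(-233))*(-1/6543) = (4224 - 1/233*(-1399))*(-1/6543) = (4224 + 1399/233)*(-1/6543) = (985591/233)*(-1/6543) = -985591/1524519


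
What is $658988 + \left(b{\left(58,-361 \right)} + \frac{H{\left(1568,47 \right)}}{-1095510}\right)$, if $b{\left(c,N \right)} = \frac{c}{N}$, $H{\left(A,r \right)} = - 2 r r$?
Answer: $\frac{130307962897999}{197739555} \approx 6.5899 \cdot 10^{5}$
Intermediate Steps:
$H{\left(A,r \right)} = - 2 r^{2}$
$658988 + \left(b{\left(58,-361 \right)} + \frac{H{\left(1568,47 \right)}}{-1095510}\right) = 658988 + \left(\frac{58}{-361} + \frac{\left(-2\right) 47^{2}}{-1095510}\right) = 658988 + \left(58 \left(- \frac{1}{361}\right) + \left(-2\right) 2209 \left(- \frac{1}{1095510}\right)\right) = 658988 - \frac{30972341}{197739555} = \frac{130307962897999}{197739555}$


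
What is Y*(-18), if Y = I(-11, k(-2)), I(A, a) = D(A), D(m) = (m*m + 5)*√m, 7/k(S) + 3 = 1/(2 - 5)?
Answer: -2268*I*√11 ≈ -7522.1*I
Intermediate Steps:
k(S) = -21/10 (k(S) = 7/(-3 + 1/(2 - 5)) = 7/(-3 + 1/(-3)) = 7/(-3 - ⅓) = 7/(-10/3) = 7*(-3/10) = -21/10)
D(m) = √m*(5 + m²) (D(m) = (m² + 5)*√m = (5 + m²)*√m = √m*(5 + m²))
I(A, a) = √A*(5 + A²)
Y = 126*I*√11 (Y = √(-11)*(5 + (-11)²) = (I*√11)*(5 + 121) = (I*√11)*126 = 126*I*√11 ≈ 417.89*I)
Y*(-18) = (126*I*√11)*(-18) = -2268*I*√11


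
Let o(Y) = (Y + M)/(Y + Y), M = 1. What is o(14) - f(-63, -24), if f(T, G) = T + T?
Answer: 3543/28 ≈ 126.54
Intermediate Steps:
o(Y) = (1 + Y)/(2*Y) (o(Y) = (Y + 1)/(Y + Y) = (1 + Y)/((2*Y)) = (1 + Y)*(1/(2*Y)) = (1 + Y)/(2*Y))
f(T, G) = 2*T
o(14) - f(-63, -24) = (½)*(1 + 14)/14 - 2*(-63) = (½)*(1/14)*15 - 1*(-126) = 15/28 + 126 = 3543/28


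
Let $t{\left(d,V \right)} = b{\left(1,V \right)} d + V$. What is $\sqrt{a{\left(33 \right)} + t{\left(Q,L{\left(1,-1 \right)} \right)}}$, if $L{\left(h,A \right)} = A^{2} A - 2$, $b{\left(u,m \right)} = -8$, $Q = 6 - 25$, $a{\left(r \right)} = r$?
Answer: $\sqrt{182} \approx 13.491$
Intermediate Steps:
$Q = -19$ ($Q = 6 - 25 = -19$)
$L{\left(h,A \right)} = -2 + A^{3}$ ($L{\left(h,A \right)} = A^{3} - 2 = -2 + A^{3}$)
$t{\left(d,V \right)} = V - 8 d$ ($t{\left(d,V \right)} = - 8 d + V = V - 8 d$)
$\sqrt{a{\left(33 \right)} + t{\left(Q,L{\left(1,-1 \right)} \right)}} = \sqrt{33 - \left(-150 + 1\right)} = \sqrt{33 + \left(\left(-2 - 1\right) + 152\right)} = \sqrt{33 + \left(-3 + 152\right)} = \sqrt{33 + 149} = \sqrt{182}$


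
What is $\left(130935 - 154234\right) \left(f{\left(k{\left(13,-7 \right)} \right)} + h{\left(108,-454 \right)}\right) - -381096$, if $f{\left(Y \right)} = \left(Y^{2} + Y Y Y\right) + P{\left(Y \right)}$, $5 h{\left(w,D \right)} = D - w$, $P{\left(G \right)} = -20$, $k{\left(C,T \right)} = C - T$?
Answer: $- \frac{961228582}{5} \approx -1.9225 \cdot 10^{8}$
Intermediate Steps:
$h{\left(w,D \right)} = - \frac{w}{5} + \frac{D}{5}$ ($h{\left(w,D \right)} = \frac{D - w}{5} = - \frac{w}{5} + \frac{D}{5}$)
$f{\left(Y \right)} = -20 + Y^{2} + Y^{3}$ ($f{\left(Y \right)} = \left(Y^{2} + Y Y Y\right) - 20 = \left(Y^{2} + Y^{2} Y\right) - 20 = \left(Y^{2} + Y^{3}\right) - 20 = -20 + Y^{2} + Y^{3}$)
$\left(130935 - 154234\right) \left(f{\left(k{\left(13,-7 \right)} \right)} + h{\left(108,-454 \right)}\right) - -381096 = \left(130935 - 154234\right) \left(\left(-20 + \left(13 - -7\right)^{2} + \left(13 - -7\right)^{3}\right) + \left(\left(- \frac{1}{5}\right) 108 + \frac{1}{5} \left(-454\right)\right)\right) - -381096 = - 23299 \left(\left(-20 + \left(13 + 7\right)^{2} + \left(13 + 7\right)^{3}\right) - \frac{562}{5}\right) + 381096 = - 23299 \left(\left(-20 + 20^{2} + 20^{3}\right) - \frac{562}{5}\right) + 381096 = - 23299 \left(\left(-20 + 400 + 8000\right) - \frac{562}{5}\right) + 381096 = - 23299 \left(8380 - \frac{562}{5}\right) + 381096 = \left(-23299\right) \frac{41338}{5} + 381096 = - \frac{963134062}{5} + 381096 = - \frac{961228582}{5}$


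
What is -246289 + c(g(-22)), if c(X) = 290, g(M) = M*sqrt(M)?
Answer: -245999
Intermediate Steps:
g(M) = M**(3/2)
-246289 + c(g(-22)) = -246289 + 290 = -245999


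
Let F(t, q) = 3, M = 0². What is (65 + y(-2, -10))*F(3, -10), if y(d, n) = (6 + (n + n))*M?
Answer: 195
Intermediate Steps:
M = 0
y(d, n) = 0 (y(d, n) = (6 + (n + n))*0 = (6 + 2*n)*0 = 0)
(65 + y(-2, -10))*F(3, -10) = (65 + 0)*3 = 65*3 = 195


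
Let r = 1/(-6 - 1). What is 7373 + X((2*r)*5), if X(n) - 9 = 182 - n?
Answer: 52958/7 ≈ 7565.4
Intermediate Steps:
r = -1/7 (r = 1/(-7) = -1/7 ≈ -0.14286)
X(n) = 191 - n (X(n) = 9 + (182 - n) = 191 - n)
7373 + X((2*r)*5) = 7373 + (191 - 2*(-1/7)*5) = 7373 + (191 - (-2)*5/7) = 7373 + (191 - 1*(-10/7)) = 7373 + (191 + 10/7) = 7373 + 1347/7 = 52958/7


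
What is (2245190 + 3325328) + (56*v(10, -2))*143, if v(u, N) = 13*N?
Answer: 5362310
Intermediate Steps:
(2245190 + 3325328) + (56*v(10, -2))*143 = (2245190 + 3325328) + (56*(13*(-2)))*143 = 5570518 + (56*(-26))*143 = 5570518 - 1456*143 = 5570518 - 208208 = 5362310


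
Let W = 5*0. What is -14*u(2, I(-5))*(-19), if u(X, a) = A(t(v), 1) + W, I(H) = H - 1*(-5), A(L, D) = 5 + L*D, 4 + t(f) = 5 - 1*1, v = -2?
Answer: 1330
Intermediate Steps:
t(f) = 0 (t(f) = -4 + (5 - 1*1) = -4 + (5 - 1) = -4 + 4 = 0)
A(L, D) = 5 + D*L
W = 0
I(H) = 5 + H (I(H) = H + 5 = 5 + H)
u(X, a) = 5 (u(X, a) = (5 + 1*0) + 0 = (5 + 0) + 0 = 5 + 0 = 5)
-14*u(2, I(-5))*(-19) = -14*5*(-19) = -70*(-19) = 1330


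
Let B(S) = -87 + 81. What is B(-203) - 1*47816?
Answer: -47822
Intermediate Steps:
B(S) = -6
B(-203) - 1*47816 = -6 - 1*47816 = -6 - 47816 = -47822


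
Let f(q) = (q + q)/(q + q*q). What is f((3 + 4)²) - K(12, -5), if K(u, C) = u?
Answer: -299/25 ≈ -11.960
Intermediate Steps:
f(q) = 2*q/(q + q²) (f(q) = (2*q)/(q + q²) = 2*q/(q + q²))
f((3 + 4)²) - K(12, -5) = 2/(1 + (3 + 4)²) - 1*12 = 2/(1 + 7²) - 12 = 2/(1 + 49) - 12 = 2/50 - 12 = 2*(1/50) - 12 = 1/25 - 12 = -299/25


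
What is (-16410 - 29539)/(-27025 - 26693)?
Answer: 45949/53718 ≈ 0.85537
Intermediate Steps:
(-16410 - 29539)/(-27025 - 26693) = -45949/(-53718) = -45949*(-1/53718) = 45949/53718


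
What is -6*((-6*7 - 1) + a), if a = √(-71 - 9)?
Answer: 258 - 24*I*√5 ≈ 258.0 - 53.666*I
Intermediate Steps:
a = 4*I*√5 (a = √(-80) = 4*I*√5 ≈ 8.9443*I)
-6*((-6*7 - 1) + a) = -6*((-6*7 - 1) + 4*I*√5) = -6*((-42 - 1) + 4*I*√5) = -6*(-43 + 4*I*√5) = 258 - 24*I*√5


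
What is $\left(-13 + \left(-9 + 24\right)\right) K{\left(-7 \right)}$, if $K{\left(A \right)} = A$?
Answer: $-14$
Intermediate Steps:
$\left(-13 + \left(-9 + 24\right)\right) K{\left(-7 \right)} = \left(-13 + \left(-9 + 24\right)\right) \left(-7\right) = \left(-13 + 15\right) \left(-7\right) = 2 \left(-7\right) = -14$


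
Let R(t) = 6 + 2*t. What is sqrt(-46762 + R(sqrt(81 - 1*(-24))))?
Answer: sqrt(-46756 + 2*sqrt(105)) ≈ 216.18*I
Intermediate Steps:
sqrt(-46762 + R(sqrt(81 - 1*(-24)))) = sqrt(-46762 + (6 + 2*sqrt(81 - 1*(-24)))) = sqrt(-46762 + (6 + 2*sqrt(81 + 24))) = sqrt(-46762 + (6 + 2*sqrt(105))) = sqrt(-46756 + 2*sqrt(105))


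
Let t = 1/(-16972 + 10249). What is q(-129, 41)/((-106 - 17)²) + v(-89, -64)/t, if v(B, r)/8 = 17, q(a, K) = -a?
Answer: -4610956061/5043 ≈ -9.1433e+5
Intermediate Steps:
v(B, r) = 136 (v(B, r) = 8*17 = 136)
t = -1/6723 (t = 1/(-6723) = -1/6723 ≈ -0.00014874)
q(-129, 41)/((-106 - 17)²) + v(-89, -64)/t = (-1*(-129))/((-106 - 17)²) + 136/(-1/6723) = 129/((-123)²) + 136*(-6723) = 129/15129 - 914328 = 129*(1/15129) - 914328 = 43/5043 - 914328 = -4610956061/5043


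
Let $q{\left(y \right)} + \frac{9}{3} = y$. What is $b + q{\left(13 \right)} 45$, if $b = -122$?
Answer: $328$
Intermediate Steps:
$q{\left(y \right)} = -3 + y$
$b + q{\left(13 \right)} 45 = -122 + \left(-3 + 13\right) 45 = -122 + 10 \cdot 45 = -122 + 450 = 328$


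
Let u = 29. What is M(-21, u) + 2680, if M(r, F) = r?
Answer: 2659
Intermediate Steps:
M(-21, u) + 2680 = -21 + 2680 = 2659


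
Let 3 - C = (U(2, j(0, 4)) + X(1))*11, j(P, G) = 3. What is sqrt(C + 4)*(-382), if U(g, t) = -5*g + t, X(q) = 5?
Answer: -382*sqrt(29) ≈ -2057.1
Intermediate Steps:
U(g, t) = t - 5*g
C = 25 (C = 3 - ((3 - 5*2) + 5)*11 = 3 - ((3 - 10) + 5)*11 = 3 - (-7 + 5)*11 = 3 - (-2)*11 = 3 - 1*(-22) = 3 + 22 = 25)
sqrt(C + 4)*(-382) = sqrt(25 + 4)*(-382) = sqrt(29)*(-382) = -382*sqrt(29)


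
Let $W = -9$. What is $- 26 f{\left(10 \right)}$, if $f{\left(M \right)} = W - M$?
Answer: $494$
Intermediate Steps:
$f{\left(M \right)} = -9 - M$
$- 26 f{\left(10 \right)} = - 26 \left(-9 - 10\right) = \left(-26\right) \left(-19\right) = 494$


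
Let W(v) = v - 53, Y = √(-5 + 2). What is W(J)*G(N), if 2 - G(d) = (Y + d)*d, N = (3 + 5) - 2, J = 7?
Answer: 1564 + 276*I*√3 ≈ 1564.0 + 478.05*I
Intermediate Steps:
Y = I*√3 (Y = √(-3) = I*√3 ≈ 1.732*I)
W(v) = -53 + v
N = 6 (N = 8 - 2 = 6)
G(d) = 2 - d*(d + I*√3) (G(d) = 2 - (I*√3 + d)*d = 2 - (d + I*√3)*d = 2 - d*(d + I*√3))
W(J)*G(N) = (-53 + 7)*(2 - 1*6² - 1*I*6*√3) = -46*(2 - 1*36 - 6*I*√3) = -46*(2 - 36 - 6*I*√3) = -46*(-34 - 6*I*√3) = 1564 + 276*I*√3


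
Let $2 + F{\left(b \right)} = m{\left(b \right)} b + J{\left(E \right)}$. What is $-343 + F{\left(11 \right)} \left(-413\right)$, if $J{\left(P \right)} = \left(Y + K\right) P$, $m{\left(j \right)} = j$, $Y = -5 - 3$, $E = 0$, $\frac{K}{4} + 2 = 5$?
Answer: $-49490$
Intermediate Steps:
$K = 12$ ($K = -8 + 4 \cdot 5 = -8 + 20 = 12$)
$Y = -8$
$J{\left(P \right)} = 4 P$ ($J{\left(P \right)} = \left(-8 + 12\right) P = 4 P$)
$F{\left(b \right)} = -2 + b^{2}$ ($F{\left(b \right)} = -2 + \left(b b + 4 \cdot 0\right) = -2 + \left(b^{2} + 0\right) = -2 + b^{2}$)
$-343 + F{\left(11 \right)} \left(-413\right) = -343 + \left(-2 + 11^{2}\right) \left(-413\right) = -343 + \left(-2 + 121\right) \left(-413\right) = -343 + 119 \left(-413\right) = -343 - 49147 = -49490$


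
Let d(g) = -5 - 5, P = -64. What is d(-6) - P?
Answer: 54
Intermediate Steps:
d(g) = -10
d(-6) - P = -10 - 1*(-64) = -10 + 64 = 54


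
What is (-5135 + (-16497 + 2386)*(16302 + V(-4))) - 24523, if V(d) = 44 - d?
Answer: -230744508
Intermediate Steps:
(-5135 + (-16497 + 2386)*(16302 + V(-4))) - 24523 = (-5135 + (-16497 + 2386)*(16302 + (44 - 1*(-4)))) - 24523 = (-5135 - 14111*(16302 + (44 + 4))) - 24523 = (-5135 - 14111*(16302 + 48)) - 24523 = (-5135 - 14111*16350) - 24523 = (-5135 - 230714850) - 24523 = -230719985 - 24523 = -230744508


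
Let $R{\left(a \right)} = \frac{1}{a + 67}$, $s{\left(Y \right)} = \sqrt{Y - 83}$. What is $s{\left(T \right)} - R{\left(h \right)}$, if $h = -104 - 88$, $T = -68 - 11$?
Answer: $\frac{1}{125} + 9 i \sqrt{2} \approx 0.008 + 12.728 i$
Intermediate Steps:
$T = -79$ ($T = -68 - 11 = -79$)
$h = -192$ ($h = -104 - 88 = -192$)
$s{\left(Y \right)} = \sqrt{-83 + Y}$
$R{\left(a \right)} = \frac{1}{67 + a}$
$s{\left(T \right)} - R{\left(h \right)} = \sqrt{-83 - 79} - \frac{1}{67 - 192} = \sqrt{-162} - \frac{1}{-125} = 9 i \sqrt{2} - - \frac{1}{125} = 9 i \sqrt{2} + \frac{1}{125} = \frac{1}{125} + 9 i \sqrt{2}$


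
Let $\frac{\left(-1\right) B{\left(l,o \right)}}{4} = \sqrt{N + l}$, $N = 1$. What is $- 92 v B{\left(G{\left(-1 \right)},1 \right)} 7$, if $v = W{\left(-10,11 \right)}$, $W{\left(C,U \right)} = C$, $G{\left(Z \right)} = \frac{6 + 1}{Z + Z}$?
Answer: $- 12880 i \sqrt{10} \approx - 40730.0 i$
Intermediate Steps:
$G{\left(Z \right)} = \frac{7}{2 Z}$
$v = -10$
$B{\left(l,o \right)} = - 4 \sqrt{1 + l}$
$- 92 v B{\left(G{\left(-1 \right)},1 \right)} 7 = \left(-92\right) \left(-10\right) - 4 \sqrt{1 + \frac{7}{2 \left(-1\right)}} 7 = 920 - 4 \sqrt{1 + \frac{7}{2} \left(-1\right)} 7 = 920 - 4 \sqrt{1 - \frac{7}{2}} \cdot 7 = 920 - 4 \sqrt{- \frac{5}{2}} \cdot 7 = 920 - 4 \frac{i \sqrt{10}}{2} \cdot 7 = 920 - 2 i \sqrt{10} \cdot 7 = 920 \left(- 14 i \sqrt{10}\right) = - 12880 i \sqrt{10}$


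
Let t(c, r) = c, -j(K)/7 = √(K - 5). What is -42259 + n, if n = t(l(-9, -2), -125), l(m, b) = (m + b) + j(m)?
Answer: -42270 - 7*I*√14 ≈ -42270.0 - 26.192*I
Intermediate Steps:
j(K) = -7*√(-5 + K) (j(K) = -7*√(K - 5) = -7*√(-5 + K))
l(m, b) = b + m - 7*√(-5 + m) (l(m, b) = (m + b) - 7*√(-5 + m) = (b + m) - 7*√(-5 + m) = b + m - 7*√(-5 + m))
n = -11 - 7*I*√14 (n = -2 - 9 - 7*√(-5 - 9) = -2 - 9 - 7*I*√14 = -11 - 7*I*√14 ≈ -11.0 - 26.192*I)
-42259 + n = -42259 + (-11 - 7*I*√14) = -42270 - 7*I*√14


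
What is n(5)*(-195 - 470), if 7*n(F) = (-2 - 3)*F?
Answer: 2375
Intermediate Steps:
n(F) = -5*F/7 (n(F) = ((-2 - 3)*F)/7 = (-5*F)/7 = -5*F/7)
n(5)*(-195 - 470) = (-5/7*5)*(-195 - 470) = -25/7*(-665) = 2375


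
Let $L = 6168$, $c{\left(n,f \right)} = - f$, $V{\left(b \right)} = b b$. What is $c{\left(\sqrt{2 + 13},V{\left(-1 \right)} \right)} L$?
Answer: $-6168$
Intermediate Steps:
$V{\left(b \right)} = b^{2}$
$c{\left(\sqrt{2 + 13},V{\left(-1 \right)} \right)} L = - \left(-1\right)^{2} \cdot 6168 = \left(-1\right) 1 \cdot 6168 = \left(-1\right) 6168 = -6168$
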